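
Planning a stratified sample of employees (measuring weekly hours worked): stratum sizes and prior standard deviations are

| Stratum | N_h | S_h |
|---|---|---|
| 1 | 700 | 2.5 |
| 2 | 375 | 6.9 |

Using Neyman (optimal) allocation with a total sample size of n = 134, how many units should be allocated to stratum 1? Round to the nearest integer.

54

Neyman allocation: n_h = n · N_h S_h / Σ N_i S_i, with n = 134.
  stratum 1: N_h·S_h = 700·2.5 = 1750.00
  stratum 2: N_h·S_h = 375·6.9 = 2587.50
Σ N_h S_h = 4337.50
n for stratum 1 = 134·1750.00/4337.50 = 54.063 → 54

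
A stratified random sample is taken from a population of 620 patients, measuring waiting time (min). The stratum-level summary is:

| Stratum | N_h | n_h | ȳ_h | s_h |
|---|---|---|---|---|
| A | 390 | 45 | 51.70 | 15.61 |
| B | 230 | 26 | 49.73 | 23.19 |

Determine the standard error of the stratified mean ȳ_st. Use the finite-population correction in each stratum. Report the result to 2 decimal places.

SE(ȳ_st) ≈ 2.10

V̂(ȳ_st) = Σ W_h² (1 − n_h/N_h) s_h²/n_h, with W_h = N_h/N and N = 620:
  stratum A: (390/620)²·(1 − 45/390)·15.61²/45 = 1.89537
  stratum B: (230/620)²·(1 − 26/230)·23.19²/26 = 2.52466
V̂(ȳ_st) = 4.42003
SE(ȳ_st) = √4.42003 = 2.10239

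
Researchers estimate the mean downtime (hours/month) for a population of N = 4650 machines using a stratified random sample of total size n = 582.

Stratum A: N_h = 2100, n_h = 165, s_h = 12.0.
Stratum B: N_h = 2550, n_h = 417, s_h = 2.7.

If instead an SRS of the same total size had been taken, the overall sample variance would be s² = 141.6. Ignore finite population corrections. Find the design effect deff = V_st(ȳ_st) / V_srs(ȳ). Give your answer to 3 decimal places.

V̂(ȳ_st) = Σ W_h² s_h²/n_h, with W_h = N_h/N and N = 4650:
  stratum A: (2100/4650)²·12.0²/165 = 0.177996
  stratum B: (2550/4650)²·2.7²/417 = 0.00525734
V_st = 0.183254
V_srs = s²/n = 141.6/582 = 0.243299
deff = V_st / V_srs = 0.183254/0.243299 = 0.7532

deff ≈ 0.753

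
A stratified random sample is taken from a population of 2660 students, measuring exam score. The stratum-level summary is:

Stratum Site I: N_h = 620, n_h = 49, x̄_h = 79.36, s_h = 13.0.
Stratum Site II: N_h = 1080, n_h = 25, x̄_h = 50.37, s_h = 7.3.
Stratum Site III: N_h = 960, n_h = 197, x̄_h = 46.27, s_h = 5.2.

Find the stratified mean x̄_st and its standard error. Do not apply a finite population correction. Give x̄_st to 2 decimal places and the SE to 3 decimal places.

x̄_st = Σ W_h x̄_h = (620·79.36 + 1080·50.37 + 960·46.27)/2660 = 55.64737
V̂(x̄_st) = Σ W_h² s_h²/n_h, with W_h = N_h/N and N = 2660:
  stratum Site I: (620/2660)²·13.0²/49 = 0.187375
  stratum Site II: (1080/2660)²·7.3²/25 = 0.35139
  stratum Site III: (960/2660)²·5.2²/197 = 0.017878
V̂(x̄_st) = 0.556643
SE(x̄_st) = √0.556643 = 0.746085

x̄_st ≈ 55.65, SE ≈ 0.746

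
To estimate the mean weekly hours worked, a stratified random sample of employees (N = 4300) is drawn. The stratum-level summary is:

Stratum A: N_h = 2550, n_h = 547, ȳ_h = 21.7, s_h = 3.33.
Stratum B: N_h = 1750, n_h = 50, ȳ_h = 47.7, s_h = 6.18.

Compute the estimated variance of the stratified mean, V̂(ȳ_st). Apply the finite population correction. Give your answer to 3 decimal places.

V̂(ȳ_st) = Σ W_h² (1 − n_h/N_h) s_h²/n_h, with W_h = N_h/N and N = 4300:
  stratum A: (2550/4300)²·(1 − 547/2550)·3.33²/547 = 0.00559997
  stratum B: (1750/4300)²·(1 − 50/1750)·6.18²/50 = 0.122901
V̂(ȳ_st) = 0.128501

V̂(ȳ_st) ≈ 0.129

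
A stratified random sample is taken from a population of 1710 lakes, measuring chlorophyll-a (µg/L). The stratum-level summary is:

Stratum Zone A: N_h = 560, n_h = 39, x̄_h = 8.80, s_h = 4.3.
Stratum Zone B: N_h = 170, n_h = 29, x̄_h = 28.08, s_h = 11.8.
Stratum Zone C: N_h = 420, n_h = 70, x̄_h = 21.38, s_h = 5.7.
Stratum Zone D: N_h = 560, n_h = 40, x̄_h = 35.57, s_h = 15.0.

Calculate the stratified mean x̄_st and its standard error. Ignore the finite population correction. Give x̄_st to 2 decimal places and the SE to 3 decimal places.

x̄_st = Σ W_h x̄_h = (560·8.80 + 170·28.08 + 420·21.38 + 560·35.57)/1710 = 22.57333
V̂(x̄_st) = Σ W_h² s_h²/n_h, with W_h = N_h/N and N = 1710:
  stratum Zone A: (560/1710)²·4.3²/39 = 0.0508459
  stratum Zone B: (170/1710)²·11.8²/29 = 0.0474539
  stratum Zone C: (420/1710)²·5.7²/70 = 0.028
  stratum Zone D: (560/1710)²·15.0²/40 = 0.603263
V̂(x̄_st) = 0.729562
SE(x̄_st) = √0.729562 = 0.854144

x̄_st ≈ 22.57, SE ≈ 0.854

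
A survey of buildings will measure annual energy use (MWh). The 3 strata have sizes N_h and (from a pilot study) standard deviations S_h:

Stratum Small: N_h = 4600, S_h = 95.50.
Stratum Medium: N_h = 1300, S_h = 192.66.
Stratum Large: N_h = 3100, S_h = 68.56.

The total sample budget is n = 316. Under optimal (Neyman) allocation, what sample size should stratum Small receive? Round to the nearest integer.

Neyman allocation: n_h = n · N_h S_h / Σ N_i S_i, with n = 316.
  stratum Small: N_h·S_h = 4600·95.50 = 439300.00
  stratum Medium: N_h·S_h = 1300·192.66 = 250458.00
  stratum Large: N_h·S_h = 3100·68.56 = 212536.00
Σ N_h S_h = 902294.00
n for stratum Small = 316·439300.00/902294.00 = 153.851 → 154

154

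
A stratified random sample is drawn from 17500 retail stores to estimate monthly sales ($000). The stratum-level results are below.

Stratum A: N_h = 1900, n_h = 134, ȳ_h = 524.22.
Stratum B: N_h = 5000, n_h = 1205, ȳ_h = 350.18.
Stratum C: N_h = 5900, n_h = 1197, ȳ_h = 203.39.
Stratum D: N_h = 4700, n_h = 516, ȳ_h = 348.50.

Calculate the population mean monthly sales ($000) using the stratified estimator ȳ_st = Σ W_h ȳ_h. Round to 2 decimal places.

ȳ_st ≈ 319.14

N = Σ N_h = 17500. Stratum weights W_h = N_h/N.
ȳ_st = (1900·524.22 + 5000·350.18 + 5900·203.39 + 4700·348.50) / 17500 = 319.1354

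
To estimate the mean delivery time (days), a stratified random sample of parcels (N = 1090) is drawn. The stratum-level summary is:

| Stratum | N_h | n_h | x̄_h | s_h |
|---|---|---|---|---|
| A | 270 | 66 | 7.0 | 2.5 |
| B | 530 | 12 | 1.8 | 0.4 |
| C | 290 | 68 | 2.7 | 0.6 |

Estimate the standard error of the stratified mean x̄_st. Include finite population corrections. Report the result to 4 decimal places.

SE(x̄_st) ≈ 0.0881

V̂(x̄_st) = Σ W_h² (1 − n_h/N_h) s_h²/n_h, with W_h = N_h/N and N = 1090:
  stratum A: (270/1090)²·(1 − 66/270)·2.5²/66 = 0.00439013
  stratum B: (530/1090)²·(1 − 12/530)·0.4²/12 = 0.003081
  stratum C: (290/1090)²·(1 − 68/290)·0.6²/68 = 0.000286874
V̂(x̄_st) = 0.007758
SE(x̄_st) = √0.007758 = 0.0880795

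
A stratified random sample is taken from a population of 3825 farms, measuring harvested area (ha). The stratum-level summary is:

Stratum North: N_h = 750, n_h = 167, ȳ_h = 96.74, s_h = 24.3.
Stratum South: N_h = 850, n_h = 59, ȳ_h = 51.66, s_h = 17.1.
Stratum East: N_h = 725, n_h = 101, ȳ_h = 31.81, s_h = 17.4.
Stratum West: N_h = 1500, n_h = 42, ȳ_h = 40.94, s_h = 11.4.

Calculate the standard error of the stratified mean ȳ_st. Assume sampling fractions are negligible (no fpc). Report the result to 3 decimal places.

SE(ȳ_st) ≈ 0.982

V̂(ȳ_st) = Σ W_h² s_h²/n_h, with W_h = N_h/N and N = 3825:
  stratum North: (750/3825)²·24.3²/167 = 0.135943
  stratum South: (850/3825)²·17.1²/59 = 0.244746
  stratum East: (725/3825)²·17.4²/101 = 0.107694
  stratum West: (1500/3825)²·11.4²/42 = 0.475861
V̂(ȳ_st) = 0.964243
SE(ȳ_st) = √0.964243 = 0.981959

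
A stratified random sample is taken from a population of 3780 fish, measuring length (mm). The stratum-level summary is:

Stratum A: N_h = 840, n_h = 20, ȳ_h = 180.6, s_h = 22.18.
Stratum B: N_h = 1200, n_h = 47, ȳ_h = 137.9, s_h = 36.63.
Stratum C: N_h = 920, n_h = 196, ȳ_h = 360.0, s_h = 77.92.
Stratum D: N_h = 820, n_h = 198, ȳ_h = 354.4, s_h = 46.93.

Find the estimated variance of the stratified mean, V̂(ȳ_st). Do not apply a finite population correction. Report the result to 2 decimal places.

V̂(ȳ_st) ≈ 6.45

V̂(ȳ_st) = Σ W_h² s_h²/n_h, with W_h = N_h/N and N = 3780:
  stratum A: (840/3780)²·22.18²/20 = 1.2147
  stratum B: (1200/3780)²·36.63²/47 = 2.8771
  stratum C: (920/3780)²·77.92²/196 = 1.83499
  stratum D: (820/3780)²·46.93²/198 = 0.523456
V̂(ȳ_st) = 6.45024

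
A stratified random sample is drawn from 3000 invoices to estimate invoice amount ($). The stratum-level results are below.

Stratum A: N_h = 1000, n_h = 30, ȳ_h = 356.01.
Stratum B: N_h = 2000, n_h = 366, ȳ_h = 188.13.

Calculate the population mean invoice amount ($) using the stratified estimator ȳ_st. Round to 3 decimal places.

N = Σ N_h = 3000. Stratum weights W_h = N_h/N.
ȳ_st = (1000·356.01 + 2000·188.13) / 3000 = 244.09000

ȳ_st ≈ 244.090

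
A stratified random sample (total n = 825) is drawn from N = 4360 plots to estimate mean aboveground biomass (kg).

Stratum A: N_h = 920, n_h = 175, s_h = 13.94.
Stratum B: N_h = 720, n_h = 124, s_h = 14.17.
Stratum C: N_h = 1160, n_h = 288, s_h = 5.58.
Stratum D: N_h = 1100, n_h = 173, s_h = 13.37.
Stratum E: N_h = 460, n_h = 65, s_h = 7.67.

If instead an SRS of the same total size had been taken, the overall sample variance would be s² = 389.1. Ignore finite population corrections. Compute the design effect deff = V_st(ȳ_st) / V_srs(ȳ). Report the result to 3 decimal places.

deff ≈ 0.375

V̂(ȳ_st) = Σ W_h² s_h²/n_h, with W_h = N_h/N and N = 4360:
  stratum A: (920/4360)²·13.94²/175 = 0.0494413
  stratum B: (720/4360)²·14.17²/124 = 0.0441581
  stratum C: (1160/4360)²·5.58²/288 = 0.00765277
  stratum D: (1100/4360)²·13.37²/173 = 0.0657702
  stratum E: (460/4360)²·7.67²/65 = 0.0100744
V_st = 0.177097
V_srs = s²/n = 389.1/825 = 0.471636
deff = V_st / V_srs = 0.177097/0.471636 = 0.3755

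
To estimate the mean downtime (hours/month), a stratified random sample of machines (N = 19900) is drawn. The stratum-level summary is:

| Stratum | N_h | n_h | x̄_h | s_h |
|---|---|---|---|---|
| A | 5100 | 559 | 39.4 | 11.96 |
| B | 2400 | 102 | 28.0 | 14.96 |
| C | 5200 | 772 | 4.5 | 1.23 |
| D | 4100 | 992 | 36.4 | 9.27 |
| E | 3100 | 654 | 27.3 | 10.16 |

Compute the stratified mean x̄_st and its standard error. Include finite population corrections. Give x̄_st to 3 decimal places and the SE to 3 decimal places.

x̄_st ≈ 26.403, SE ≈ 0.227

x̄_st = Σ W_h x̄_h = (5100·39.4 + 2400·28.0 + 5200·4.5 + 4100·36.4 + 3100·27.3)/19900 = 26.40251
V̂(x̄_st) = Σ W_h² (1 − n_h/N_h) s_h²/n_h, with W_h = N_h/N and N = 19900:
  stratum A: (5100/19900)²·(1 − 559/5100)·11.96²/559 = 0.0149646
  stratum B: (2400/19900)²·(1 − 102/2400)·14.96²/102 = 0.0305575
  stratum C: (5200/19900)²·(1 − 772/5200)·1.23²/772 = 0.000113946
  stratum D: (4100/19900)²·(1 − 992/4100)·9.27²/992 = 0.00278745
  stratum E: (3100/19900)²·(1 − 654/3100)·10.16²/654 = 0.00302219
V̂(x̄_st) = 0.0514457
SE(x̄_st) = √0.0514457 = 0.226817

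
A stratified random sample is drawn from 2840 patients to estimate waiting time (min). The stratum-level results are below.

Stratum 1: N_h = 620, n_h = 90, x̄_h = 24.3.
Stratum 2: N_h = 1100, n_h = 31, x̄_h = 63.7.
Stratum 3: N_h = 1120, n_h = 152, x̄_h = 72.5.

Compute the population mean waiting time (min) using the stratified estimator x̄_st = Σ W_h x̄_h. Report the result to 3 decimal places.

N = Σ N_h = 2840. Stratum weights W_h = N_h/N.
x̄_st = (620·24.3 + 1100·63.7 + 1120·72.5) / 2840 = 58.56901

x̄_st ≈ 58.569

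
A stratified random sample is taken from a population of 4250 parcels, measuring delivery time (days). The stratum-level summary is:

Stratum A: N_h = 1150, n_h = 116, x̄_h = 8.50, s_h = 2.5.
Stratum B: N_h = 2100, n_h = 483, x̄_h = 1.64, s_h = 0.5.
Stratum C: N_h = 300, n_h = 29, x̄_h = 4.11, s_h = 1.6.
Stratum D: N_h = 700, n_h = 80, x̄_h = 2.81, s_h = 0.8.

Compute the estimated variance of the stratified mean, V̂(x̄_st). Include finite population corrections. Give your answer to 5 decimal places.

V̂(x̄_st) ≈ 0.00423

V̂(x̄_st) = Σ W_h² (1 − n_h/N_h) s_h²/n_h, with W_h = N_h/N and N = 4250:
  stratum A: (1150/4250)²·(1 − 116/1150)·2.5²/116 = 0.00354701
  stratum B: (2100/4250)²·(1 − 483/2100)·0.5²/483 = 9.73071e-05
  stratum C: (300/4250)²·(1 − 29/300)·1.6²/29 = 0.000397333
  stratum D: (700/4250)²·(1 − 80/700)·0.8²/80 = 0.000192221
V̂(x̄_st) = 0.00423387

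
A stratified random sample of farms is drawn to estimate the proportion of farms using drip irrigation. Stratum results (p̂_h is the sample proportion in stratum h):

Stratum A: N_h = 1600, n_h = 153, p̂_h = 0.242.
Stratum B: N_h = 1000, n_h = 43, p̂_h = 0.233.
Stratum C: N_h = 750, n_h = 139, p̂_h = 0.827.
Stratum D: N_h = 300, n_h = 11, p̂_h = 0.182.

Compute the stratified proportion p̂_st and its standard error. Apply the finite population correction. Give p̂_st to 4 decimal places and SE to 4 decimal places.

N = 3650; stratum weights W_h = N_h/N.
p̂_st = Σ W_h p̂_h = (1600·0.242 + 1000·0.233 + 750·0.827 + 300·0.182)/3650 = 0.35481
V̂(p̂_st) = Σ W_h² (1 − n_h/N_h) p̂_h(1−p̂_h)/(n_h−1):
  stratum A: (1600/3650)²·(1 − 153/1600)·0.242·0.758/152 = 0.000209722
  stratum B: (1000/3650)²·(1 − 43/1000)·0.233·0.767/42 = 0.000305653
  stratum C: (750/3650)²·(1 − 139/750)·0.827·0.173/138 = 3.56607e-05
  stratum D: (300/3650)²·(1 − 11/300)·0.182·0.818/10 = 9.68853e-05
V̂(p̂_st) = 0.000647921; SE = √V̂ = 0.0254543

p̂_st ≈ 0.3548, SE ≈ 0.0255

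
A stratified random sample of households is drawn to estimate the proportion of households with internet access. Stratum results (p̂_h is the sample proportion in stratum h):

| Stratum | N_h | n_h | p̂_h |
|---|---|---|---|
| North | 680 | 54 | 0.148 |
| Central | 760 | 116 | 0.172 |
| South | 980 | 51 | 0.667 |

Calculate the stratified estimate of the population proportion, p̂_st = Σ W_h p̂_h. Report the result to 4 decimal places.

N = 2420; stratum weights W_h = N_h/N.
p̂_st = Σ W_h p̂_h = (680·0.148 + 760·0.172 + 980·0.667)/2420 = 0.36571

p̂_st ≈ 0.3657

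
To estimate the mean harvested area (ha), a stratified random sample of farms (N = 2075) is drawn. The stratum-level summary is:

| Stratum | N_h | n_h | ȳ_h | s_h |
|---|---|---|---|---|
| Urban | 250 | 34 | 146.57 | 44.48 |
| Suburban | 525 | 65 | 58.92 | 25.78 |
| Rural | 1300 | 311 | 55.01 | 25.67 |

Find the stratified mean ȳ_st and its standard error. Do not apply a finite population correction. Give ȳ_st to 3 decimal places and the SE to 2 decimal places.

ȳ_st = Σ W_h ȳ_h = (250·146.57 + 525·58.92 + 1300·55.01)/2075 = 67.03060
V̂(ȳ_st) = Σ W_h² s_h²/n_h, with W_h = N_h/N and N = 2075:
  stratum Urban: (250/2075)²·44.48²/34 = 0.844684
  stratum Suburban: (525/2075)²·25.78²/65 = 0.654538
  stratum Rural: (1300/2075)²·25.67²/311 = 0.831652
V̂(ȳ_st) = 2.33087
SE(ȳ_st) = √2.33087 = 1.52672

ȳ_st ≈ 67.031, SE ≈ 1.53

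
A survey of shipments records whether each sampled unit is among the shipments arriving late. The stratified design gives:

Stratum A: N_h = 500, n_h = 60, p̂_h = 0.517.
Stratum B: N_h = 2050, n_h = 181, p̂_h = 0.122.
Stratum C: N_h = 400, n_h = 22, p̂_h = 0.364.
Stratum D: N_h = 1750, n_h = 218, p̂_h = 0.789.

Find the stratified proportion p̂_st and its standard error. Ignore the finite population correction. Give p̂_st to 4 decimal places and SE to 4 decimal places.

N = 4700; stratum weights W_h = N_h/N.
p̂_st = Σ W_h p̂_h = (500·0.517 + 2050·0.122 + 400·0.364 + 1750·0.789)/4700 = 0.43297
V̂(p̂_st) = Σ W_h² p̂_h(1−p̂_h)/(n_h−1):
  stratum A: (500/4700)²·0.517·0.483/59 = 4.78994e-05
  stratum B: (2050/4700)²·0.122·0.878/180 = 0.000113212
  stratum C: (400/4700)²·0.364·0.636/21 = 7.98479e-05
  stratum D: (1750/4700)²·0.789·0.211/217 = 0.00010636
V̂(p̂_st) = 0.00034732; SE = √V̂ = 0.0186365

p̂_st ≈ 0.4330, SE ≈ 0.0186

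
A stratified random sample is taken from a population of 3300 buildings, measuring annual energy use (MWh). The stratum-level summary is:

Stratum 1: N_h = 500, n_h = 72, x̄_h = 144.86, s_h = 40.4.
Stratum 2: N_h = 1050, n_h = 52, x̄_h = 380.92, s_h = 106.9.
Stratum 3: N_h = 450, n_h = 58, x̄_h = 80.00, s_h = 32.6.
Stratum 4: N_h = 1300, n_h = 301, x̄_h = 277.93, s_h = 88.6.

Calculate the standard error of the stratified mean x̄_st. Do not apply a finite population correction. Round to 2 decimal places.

V̂(x̄_st) = Σ W_h² s_h²/n_h, with W_h = N_h/N and N = 3300:
  stratum 1: (500/3300)²·40.4²/72 = 0.520406
  stratum 2: (1050/3300)²·106.9²/52 = 22.2486
  stratum 3: (450/3300)²·32.6²/58 = 0.340725
  stratum 4: (1300/3300)²·88.6²/301 = 4.04725
V̂(x̄_st) = 27.157
SE(x̄_st) = √27.157 = 5.21124

SE(x̄_st) ≈ 5.21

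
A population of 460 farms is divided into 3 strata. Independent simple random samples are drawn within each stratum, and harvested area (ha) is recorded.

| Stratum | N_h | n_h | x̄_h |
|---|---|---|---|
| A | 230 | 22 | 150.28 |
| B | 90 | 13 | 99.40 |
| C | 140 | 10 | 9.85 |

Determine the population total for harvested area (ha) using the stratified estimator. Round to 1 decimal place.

τ̂_st = Σ N_h x̄_h = 230·150.28 + 90·99.40 + 140·9.85 = 44889.4

τ̂_st ≈ 44889.4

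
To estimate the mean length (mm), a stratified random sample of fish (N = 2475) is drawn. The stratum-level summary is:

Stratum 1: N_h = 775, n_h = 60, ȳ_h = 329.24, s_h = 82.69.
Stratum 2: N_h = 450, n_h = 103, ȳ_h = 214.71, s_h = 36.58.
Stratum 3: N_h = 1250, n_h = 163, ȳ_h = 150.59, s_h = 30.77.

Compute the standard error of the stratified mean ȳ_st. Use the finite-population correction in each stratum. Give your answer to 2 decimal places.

SE(ȳ_st) ≈ 3.45

V̂(ȳ_st) = Σ W_h² (1 − n_h/N_h) s_h²/n_h, with W_h = N_h/N and N = 2475:
  stratum 1: (775/2475)²·(1 − 60/775)·82.69²/60 = 10.3089
  stratum 2: (450/2475)²·(1 − 103/450)·36.58²/103 = 0.331163
  stratum 3: (1250/2475)²·(1 − 163/1250)·30.77²/163 = 1.28842
V̂(ȳ_st) = 11.9285
SE(ȳ_st) = √11.9285 = 3.45376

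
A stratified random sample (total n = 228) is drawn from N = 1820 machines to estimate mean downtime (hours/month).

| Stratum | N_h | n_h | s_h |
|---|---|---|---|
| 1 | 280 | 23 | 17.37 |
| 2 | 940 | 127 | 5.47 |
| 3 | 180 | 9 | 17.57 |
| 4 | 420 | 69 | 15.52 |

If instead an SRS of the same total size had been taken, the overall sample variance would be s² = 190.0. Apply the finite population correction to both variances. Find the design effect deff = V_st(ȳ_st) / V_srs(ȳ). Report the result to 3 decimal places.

deff ≈ 1.116

V̂(ȳ_st) = Σ W_h² (1 − n_h/N_h) s_h²/n_h, with W_h = N_h/N and N = 1820:
  stratum 1: (280/1820)²·(1 − 23/280)·17.37²/23 = 0.284984
  stratum 2: (940/1820)²·(1 − 127/940)·5.47²/127 = 0.0543559
  stratum 3: (180/1820)²·(1 − 9/180)·17.57²/9 = 0.318733
  stratum 4: (420/1820)²·(1 − 69/420)·15.52²/69 = 0.155363
V_st = 0.813436
V_srs = (1 − 228/1820)·190.0/228 = 0.728938
deff = V_st / V_srs = 0.813436/0.728938 = 1.1159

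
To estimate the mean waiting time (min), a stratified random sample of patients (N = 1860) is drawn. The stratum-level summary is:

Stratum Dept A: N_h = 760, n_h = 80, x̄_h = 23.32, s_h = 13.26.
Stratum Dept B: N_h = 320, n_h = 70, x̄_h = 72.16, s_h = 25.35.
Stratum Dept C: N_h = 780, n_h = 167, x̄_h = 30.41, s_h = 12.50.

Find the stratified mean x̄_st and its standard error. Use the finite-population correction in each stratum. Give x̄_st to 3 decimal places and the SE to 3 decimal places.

x̄_st = Σ W_h x̄_h = (760·23.32 + 320·72.16 + 780·30.41)/1860 = 34.69581
V̂(x̄_st) = Σ W_h² (1 − n_h/N_h) s_h²/n_h, with W_h = N_h/N and N = 1860:
  stratum Dept A: (760/1860)²·(1 − 80/760)·13.26²/80 = 0.328317
  stratum Dept B: (320/1860)²·(1 − 70/320)·25.35²/70 = 0.212286
  stratum Dept C: (780/1860)²·(1 − 167/780)·12.50²/167 = 0.12931
V̂(x̄_st) = 0.669914
SE(x̄_st) = √0.669914 = 0.818483

x̄_st ≈ 34.696, SE ≈ 0.818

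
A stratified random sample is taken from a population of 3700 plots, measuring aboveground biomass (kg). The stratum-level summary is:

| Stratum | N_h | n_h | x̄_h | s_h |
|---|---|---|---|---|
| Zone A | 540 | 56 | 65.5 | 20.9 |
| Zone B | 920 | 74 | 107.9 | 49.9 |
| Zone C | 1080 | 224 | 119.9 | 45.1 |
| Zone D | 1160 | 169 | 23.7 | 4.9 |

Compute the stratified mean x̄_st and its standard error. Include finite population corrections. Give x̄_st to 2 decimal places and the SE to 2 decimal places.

x̄_st = Σ W_h x̄_h = (540·65.5 + 920·107.9 + 1080·119.9 + 1160·23.7)/3700 = 78.81676
V̂(x̄_st) = Σ W_h² (1 − n_h/N_h) s_h²/n_h, with W_h = N_h/N and N = 3700:
  stratum Zone A: (540/3700)²·(1 − 56/540)·20.9²/56 = 0.148916
  stratum Zone B: (920/3700)²·(1 − 74/920)·49.9²/74 = 1.91304
  stratum Zone C: (1080/3700)²·(1 − 224/1080)·45.1²/224 = 0.613196
  stratum Zone D: (1160/3700)²·(1 − 169/1160)·4.9²/169 = 0.0119298
V̂(x̄_st) = 2.68708
SE(x̄_st) = √2.68708 = 1.63923

x̄_st ≈ 78.82, SE ≈ 1.64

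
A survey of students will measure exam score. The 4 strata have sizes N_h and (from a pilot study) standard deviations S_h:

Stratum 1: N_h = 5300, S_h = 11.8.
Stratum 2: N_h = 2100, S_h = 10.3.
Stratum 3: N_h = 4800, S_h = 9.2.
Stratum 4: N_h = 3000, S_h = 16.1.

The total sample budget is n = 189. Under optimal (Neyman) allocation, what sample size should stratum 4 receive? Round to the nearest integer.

52

Neyman allocation: n_h = n · N_h S_h / Σ N_i S_i, with n = 189.
  stratum 1: N_h·S_h = 5300·11.8 = 62540.00
  stratum 2: N_h·S_h = 2100·10.3 = 21630.00
  stratum 3: N_h·S_h = 4800·9.2 = 44160.00
  stratum 4: N_h·S_h = 3000·16.1 = 48300.00
Σ N_h S_h = 176630.00
n for stratum 4 = 189·48300.00/176630.00 = 51.683 → 52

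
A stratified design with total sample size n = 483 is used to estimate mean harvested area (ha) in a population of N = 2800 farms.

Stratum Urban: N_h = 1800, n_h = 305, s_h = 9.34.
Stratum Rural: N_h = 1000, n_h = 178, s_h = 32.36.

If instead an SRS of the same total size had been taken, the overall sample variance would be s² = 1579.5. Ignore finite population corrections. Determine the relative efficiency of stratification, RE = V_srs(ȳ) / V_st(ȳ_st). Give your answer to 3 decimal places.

V̂(ȳ_st) = Σ W_h² s_h²/n_h, with W_h = N_h/N and N = 2800:
  stratum Urban: (1800/2800)²·9.34²/305 = 0.118201
  stratum Rural: (1000/2800)²·32.36²/178 = 0.75038
V_st = 0.868581
V_srs = s²/n = 1579.5/483 = 3.27019
Relative efficiency = V_srs / V_st = 3.27019/0.868581 = 3.7650

RE ≈ 3.765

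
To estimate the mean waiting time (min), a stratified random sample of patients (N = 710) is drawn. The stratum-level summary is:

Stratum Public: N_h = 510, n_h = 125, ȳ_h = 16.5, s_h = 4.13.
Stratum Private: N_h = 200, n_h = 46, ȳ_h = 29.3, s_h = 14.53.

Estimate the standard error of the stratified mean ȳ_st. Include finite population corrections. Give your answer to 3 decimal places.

V̂(ȳ_st) = Σ W_h² (1 − n_h/N_h) s_h²/n_h, with W_h = N_h/N and N = 710:
  stratum Public: (510/710)²·(1 − 125/510)·4.13²/125 = 0.0531501
  stratum Private: (200/710)²·(1 − 46/200)·14.53²/46 = 0.280419
V̂(ȳ_st) = 0.333569
SE(ȳ_st) = √0.333569 = 0.577554

SE(ȳ_st) ≈ 0.578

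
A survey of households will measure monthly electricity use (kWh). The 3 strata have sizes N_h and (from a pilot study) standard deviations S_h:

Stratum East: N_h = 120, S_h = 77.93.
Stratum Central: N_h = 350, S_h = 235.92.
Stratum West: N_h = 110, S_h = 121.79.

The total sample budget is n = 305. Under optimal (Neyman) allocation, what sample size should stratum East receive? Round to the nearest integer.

27

Neyman allocation: n_h = n · N_h S_h / Σ N_i S_i, with n = 305.
  stratum East: N_h·S_h = 120·77.93 = 9351.60
  stratum Central: N_h·S_h = 350·235.92 = 82572.00
  stratum West: N_h·S_h = 110·121.79 = 13396.90
Σ N_h S_h = 105320.50
n for stratum East = 305·9351.60/105320.50 = 27.082 → 27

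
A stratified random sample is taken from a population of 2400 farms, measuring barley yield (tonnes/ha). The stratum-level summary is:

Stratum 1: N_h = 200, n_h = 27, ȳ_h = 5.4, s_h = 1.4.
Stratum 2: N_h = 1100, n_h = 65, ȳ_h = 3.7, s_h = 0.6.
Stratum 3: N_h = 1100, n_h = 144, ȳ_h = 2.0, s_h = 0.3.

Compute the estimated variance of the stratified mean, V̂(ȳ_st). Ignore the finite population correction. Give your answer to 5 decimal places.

V̂(ȳ_st) = Σ W_h² s_h²/n_h, with W_h = N_h/N and N = 2400:
  stratum 1: (200/2400)²·1.4²/27 = 0.000504115
  stratum 2: (1100/2400)²·0.6²/65 = 0.00116346
  stratum 3: (1100/2400)²·0.3²/144 = 0.000131293
V̂(ȳ_st) = 0.00179887

V̂(ȳ_st) ≈ 0.00180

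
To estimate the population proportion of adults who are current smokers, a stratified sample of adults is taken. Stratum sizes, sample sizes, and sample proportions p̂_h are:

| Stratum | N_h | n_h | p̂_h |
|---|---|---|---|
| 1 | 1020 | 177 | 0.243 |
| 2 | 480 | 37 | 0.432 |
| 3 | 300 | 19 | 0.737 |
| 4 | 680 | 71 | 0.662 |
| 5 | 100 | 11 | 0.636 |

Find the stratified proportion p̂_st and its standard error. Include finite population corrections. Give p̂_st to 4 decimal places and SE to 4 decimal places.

p̂_st ≈ 0.4613, SE ≈ 0.0268

N = 2580; stratum weights W_h = N_h/N.
p̂_st = Σ W_h p̂_h = (1020·0.243 + 480·0.432 + 300·0.737 + 680·0.662 + 100·0.636)/2580 = 0.46127
V̂(p̂_st) = Σ W_h² (1 − n_h/N_h) p̂_h(1−p̂_h)/(n_h−1):
  stratum 1: (1020/2580)²·(1 − 177/1020)·0.243·0.757/176 = 0.000135014
  stratum 2: (480/2580)²·(1 − 37/480)·0.432·0.568/36 = 0.000217738
  stratum 3: (300/2580)²·(1 − 19/300)·0.737·0.263/18 = 0.000136376
  stratum 4: (680/2580)²·(1 − 71/680)·0.662·0.338/70 = 0.000198867
  stratum 5: (100/2580)²·(1 − 11/100)·0.636·0.364/10 = 3.09535e-05
V̂(p̂_st) = 0.000718949; SE = √V̂ = 0.0268132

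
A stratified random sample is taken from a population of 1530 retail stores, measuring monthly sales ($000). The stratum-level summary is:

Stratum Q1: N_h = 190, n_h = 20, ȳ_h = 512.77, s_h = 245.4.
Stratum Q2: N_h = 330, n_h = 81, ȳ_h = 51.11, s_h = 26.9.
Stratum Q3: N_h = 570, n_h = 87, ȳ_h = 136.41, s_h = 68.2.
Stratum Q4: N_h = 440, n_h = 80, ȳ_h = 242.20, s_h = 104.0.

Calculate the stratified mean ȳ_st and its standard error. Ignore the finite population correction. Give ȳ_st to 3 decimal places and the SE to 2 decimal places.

ȳ_st ≈ 195.173, SE ≈ 8.09

ȳ_st = Σ W_h ȳ_h = (190·512.77 + 330·51.11 + 570·136.41 + 440·242.20)/1530 = 195.17275
V̂(ȳ_st) = Σ W_h² s_h²/n_h, with W_h = N_h/N and N = 1530:
  stratum Q1: (190/1530)²·245.4²/20 = 46.4348
  stratum Q2: (330/1530)²·26.9²/81 = 0.415589
  stratum Q3: (570/1530)²·68.2²/87 = 7.42021
  stratum Q4: (440/1530)²·104.0²/80 = 11.1815
V̂(ȳ_st) = 65.4521
SE(ȳ_st) = √65.4521 = 8.09025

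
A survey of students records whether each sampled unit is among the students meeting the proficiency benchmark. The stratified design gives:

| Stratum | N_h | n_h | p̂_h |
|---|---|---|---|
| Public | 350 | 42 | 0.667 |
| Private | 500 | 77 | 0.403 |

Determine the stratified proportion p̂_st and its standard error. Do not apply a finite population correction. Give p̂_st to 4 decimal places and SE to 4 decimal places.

N = 850; stratum weights W_h = N_h/N.
p̂_st = Σ W_h p̂_h = (350·0.667 + 500·0.403)/850 = 0.51171
V̂(p̂_st) = Σ W_h² p̂_h(1−p̂_h)/(n_h−1):
  stratum Public: (350/850)²·0.667·0.333/41 = 0.000918511
  stratum Private: (500/850)²·0.403·0.597/76 = 0.00109539
V̂(p̂_st) = 0.0020139; SE = √V̂ = 0.0448765

p̂_st ≈ 0.5117, SE ≈ 0.0449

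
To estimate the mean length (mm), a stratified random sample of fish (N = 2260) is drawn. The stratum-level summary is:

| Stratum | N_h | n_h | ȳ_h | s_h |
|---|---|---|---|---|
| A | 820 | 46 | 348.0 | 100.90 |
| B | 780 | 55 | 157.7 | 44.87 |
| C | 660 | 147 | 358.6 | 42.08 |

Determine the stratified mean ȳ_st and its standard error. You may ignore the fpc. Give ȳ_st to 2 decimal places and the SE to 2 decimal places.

ȳ_st = Σ W_h ȳ_h = (820·348.0 + 780·157.7 + 660·358.6)/2260 = 285.41681
V̂(ȳ_st) = Σ W_h² s_h²/n_h, with W_h = N_h/N and N = 2260:
  stratum A: (820/2260)²·100.90²/46 = 29.1364
  stratum B: (780/2260)²·44.87²/55 = 4.36035
  stratum C: (660/2260)²·42.08²/147 = 1.02732
V̂(ȳ_st) = 34.524
SE(ȳ_st) = √34.524 = 5.87572

ȳ_st ≈ 285.42, SE ≈ 5.88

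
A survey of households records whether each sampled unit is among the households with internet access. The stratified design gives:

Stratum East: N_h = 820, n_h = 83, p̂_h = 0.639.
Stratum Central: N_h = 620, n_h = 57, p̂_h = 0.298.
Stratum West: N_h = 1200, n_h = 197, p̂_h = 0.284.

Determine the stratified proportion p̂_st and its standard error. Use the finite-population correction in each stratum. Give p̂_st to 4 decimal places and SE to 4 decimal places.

p̂_st ≈ 0.3976, SE ≈ 0.0247

N = 2640; stratum weights W_h = N_h/N.
p̂_st = Σ W_h p̂_h = (820·0.639 + 620·0.298 + 1200·0.284)/2640 = 0.39755
V̂(p̂_st) = Σ W_h² (1 − n_h/N_h) p̂_h(1−p̂_h)/(n_h−1):
  stratum East: (820/2640)²·(1 − 83/820)·0.639·0.361/82 = 0.000243931
  stratum Central: (620/2640)²·(1 − 57/620)·0.298·0.702/56 = 0.000187093
  stratum West: (1200/2640)²·(1 − 197/1200)·0.284·0.716/196 = 0.000179164
V̂(p̂_st) = 0.000610188; SE = √V̂ = 0.024702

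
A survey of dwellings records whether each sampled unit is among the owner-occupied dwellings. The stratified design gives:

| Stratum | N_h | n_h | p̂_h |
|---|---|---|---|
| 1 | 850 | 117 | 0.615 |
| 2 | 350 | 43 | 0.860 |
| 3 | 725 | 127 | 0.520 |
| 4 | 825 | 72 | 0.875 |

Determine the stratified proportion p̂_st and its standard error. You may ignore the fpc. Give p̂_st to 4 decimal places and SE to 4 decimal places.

N = 2750; stratum weights W_h = N_h/N.
p̂_st = Σ W_h p̂_h = (850·0.615 + 350·0.860 + 725·0.520 + 825·0.875)/2750 = 0.69914
V̂(p̂_st) = Σ W_h² p̂_h(1−p̂_h)/(n_h−1):
  stratum 1: (850/2750)²·0.615·0.385/116 = 0.000195007
  stratum 2: (350/2750)²·0.860·0.140/42 = 4.64353e-05
  stratum 3: (725/2750)²·0.520·0.480/126 = 0.000137684
  stratum 4: (825/2750)²·0.875·0.125/71 = 0.000138644
V̂(p̂_st) = 0.000517771; SE = √V̂ = 0.0227546

p̂_st ≈ 0.6991, SE ≈ 0.0228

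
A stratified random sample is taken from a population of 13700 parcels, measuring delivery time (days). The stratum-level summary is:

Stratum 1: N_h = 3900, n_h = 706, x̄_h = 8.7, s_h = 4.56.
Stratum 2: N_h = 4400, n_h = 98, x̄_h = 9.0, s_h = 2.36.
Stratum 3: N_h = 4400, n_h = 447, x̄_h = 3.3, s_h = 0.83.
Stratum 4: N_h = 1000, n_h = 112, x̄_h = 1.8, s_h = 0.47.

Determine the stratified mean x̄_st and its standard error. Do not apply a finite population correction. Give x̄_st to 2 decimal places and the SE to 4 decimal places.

x̄_st ≈ 6.56, SE ≈ 0.0918

x̄_st = Σ W_h x̄_h = (3900·8.7 + 4400·9.0 + 4400·3.3 + 1000·1.8)/13700 = 6.55839
V̂(x̄_st) = Σ W_h² s_h²/n_h, with W_h = N_h/N and N = 13700:
  stratum 1: (3900/13700)²·4.56²/706 = 0.00238678
  stratum 2: (4400/13700)²·2.36²/98 = 0.00586222
  stratum 3: (4400/13700)²·0.83²/447 = 0.000158969
  stratum 4: (1000/13700)²·0.47²/112 = 1.05084e-05
V̂(x̄_st) = 0.00841848
SE(x̄_st) = √0.00841848 = 0.0917523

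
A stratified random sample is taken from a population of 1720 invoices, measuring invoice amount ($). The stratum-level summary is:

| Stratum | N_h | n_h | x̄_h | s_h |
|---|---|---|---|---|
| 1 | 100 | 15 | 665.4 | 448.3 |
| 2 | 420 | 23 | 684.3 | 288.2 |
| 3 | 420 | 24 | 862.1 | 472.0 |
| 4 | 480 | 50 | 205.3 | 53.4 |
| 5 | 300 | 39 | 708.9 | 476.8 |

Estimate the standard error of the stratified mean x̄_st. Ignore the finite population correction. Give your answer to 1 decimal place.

V̂(x̄_st) = Σ W_h² s_h²/n_h, with W_h = N_h/N and N = 1720:
  stratum 1: (100/1720)²·448.3²/15 = 45.2886
  stratum 2: (420/1720)²·288.2²/23 = 215.329
  stratum 3: (420/1720)²·472.0²/24 = 553.496
  stratum 4: (480/1720)²·53.4²/50 = 4.44159
  stratum 5: (300/1720)²·476.8²/39 = 177.335
V̂(x̄_st) = 995.889
SE(x̄_st) = √995.889 = 31.5577

SE(x̄_st) ≈ 31.6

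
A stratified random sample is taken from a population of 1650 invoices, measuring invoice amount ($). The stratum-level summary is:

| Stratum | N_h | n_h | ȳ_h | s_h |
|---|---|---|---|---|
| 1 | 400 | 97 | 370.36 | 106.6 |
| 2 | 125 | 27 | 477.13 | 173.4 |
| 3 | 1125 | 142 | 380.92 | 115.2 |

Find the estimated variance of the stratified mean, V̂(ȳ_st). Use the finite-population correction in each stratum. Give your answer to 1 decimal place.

V̂(ȳ_st) ≈ 48.2

V̂(ȳ_st) = Σ W_h² (1 − n_h/N_h) s_h²/n_h, with W_h = N_h/N and N = 1650:
  stratum 1: (400/1650)²·(1 − 97/400)·106.6²/97 = 5.21528
  stratum 2: (125/1650)²·(1 − 27/125)·173.4²/27 = 5.01075
  stratum 3: (1125/1650)²·(1 − 142/1125)·115.2²/142 = 37.9625
V̂(ȳ_st) = 48.1885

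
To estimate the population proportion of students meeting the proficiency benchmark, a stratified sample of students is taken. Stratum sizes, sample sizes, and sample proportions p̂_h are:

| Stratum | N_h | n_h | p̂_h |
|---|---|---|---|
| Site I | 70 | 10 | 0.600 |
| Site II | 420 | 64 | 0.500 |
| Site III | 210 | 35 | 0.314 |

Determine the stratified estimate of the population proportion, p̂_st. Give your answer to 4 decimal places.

N = 700; stratum weights W_h = N_h/N.
p̂_st = Σ W_h p̂_h = (70·0.600 + 420·0.500 + 210·0.314)/700 = 0.45420

p̂_st ≈ 0.4542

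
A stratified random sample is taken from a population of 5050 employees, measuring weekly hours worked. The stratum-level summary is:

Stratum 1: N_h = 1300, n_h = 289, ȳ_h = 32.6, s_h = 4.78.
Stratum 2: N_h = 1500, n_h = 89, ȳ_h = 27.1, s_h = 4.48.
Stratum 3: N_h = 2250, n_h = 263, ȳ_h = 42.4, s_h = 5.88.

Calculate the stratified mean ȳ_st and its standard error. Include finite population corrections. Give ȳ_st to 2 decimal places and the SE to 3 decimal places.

ȳ_st = Σ W_h ȳ_h = (1300·32.6 + 1500·27.1 + 2250·42.4)/5050 = 35.33267
V̂(ȳ_st) = Σ W_h² (1 − n_h/N_h) s_h²/n_h, with W_h = N_h/N and N = 5050:
  stratum 1: (1300/5050)²·(1 − 289/1300)·4.78²/289 = 0.00407446
  stratum 2: (1500/5050)²·(1 − 89/1500)·4.48²/89 = 0.0187155
  stratum 3: (2250/5050)²·(1 − 263/2250)·5.88²/263 = 0.0230461
V̂(ȳ_st) = 0.045836
SE(ȳ_st) = √0.045836 = 0.214093

ȳ_st ≈ 35.33, SE ≈ 0.214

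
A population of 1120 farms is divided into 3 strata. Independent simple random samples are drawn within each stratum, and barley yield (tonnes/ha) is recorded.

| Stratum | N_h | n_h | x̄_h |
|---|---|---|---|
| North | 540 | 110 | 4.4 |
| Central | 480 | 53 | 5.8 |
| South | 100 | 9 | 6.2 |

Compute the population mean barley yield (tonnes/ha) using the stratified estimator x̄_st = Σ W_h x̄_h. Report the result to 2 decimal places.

x̄_st ≈ 5.16

N = Σ N_h = 1120. Stratum weights W_h = N_h/N.
x̄_st = (540·4.4 + 480·5.8 + 100·6.2) / 1120 = 5.1607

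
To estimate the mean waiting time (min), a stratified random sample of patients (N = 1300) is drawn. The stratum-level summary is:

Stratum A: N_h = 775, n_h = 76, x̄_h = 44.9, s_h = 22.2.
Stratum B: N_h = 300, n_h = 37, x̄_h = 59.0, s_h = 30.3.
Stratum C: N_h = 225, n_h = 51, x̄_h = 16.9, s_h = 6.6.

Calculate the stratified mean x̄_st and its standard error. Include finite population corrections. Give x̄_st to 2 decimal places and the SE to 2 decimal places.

x̄_st = Σ W_h x̄_h = (775·44.9 + 300·59.0 + 225·16.9)/1300 = 43.30769
V̂(x̄_st) = Σ W_h² (1 − n_h/N_h) s_h²/n_h, with W_h = N_h/N and N = 1300:
  stratum A: (775/1300)²·(1 − 76/775)·22.2²/76 = 2.07867
  stratum B: (300/1300)²·(1 − 37/300)·30.3²/37 = 1.15844
  stratum C: (225/1300)²·(1 − 51/225)·6.6²/51 = 0.0197862
V̂(x̄_st) = 3.25689
SE(x̄_st) = √3.25689 = 1.80469

x̄_st ≈ 43.31, SE ≈ 1.80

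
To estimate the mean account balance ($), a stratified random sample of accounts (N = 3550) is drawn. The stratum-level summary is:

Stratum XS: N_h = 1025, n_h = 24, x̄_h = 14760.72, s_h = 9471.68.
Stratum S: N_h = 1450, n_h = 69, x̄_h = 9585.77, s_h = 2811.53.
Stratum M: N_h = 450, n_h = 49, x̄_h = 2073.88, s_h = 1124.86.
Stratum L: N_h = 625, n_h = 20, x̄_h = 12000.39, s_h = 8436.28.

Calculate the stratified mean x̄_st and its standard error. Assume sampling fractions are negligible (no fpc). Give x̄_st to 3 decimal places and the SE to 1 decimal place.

x̄_st ≈ 10552.843, SE ≈ 664.4

x̄_st = Σ W_h x̄_h = (1025·14760.72 + 1450·9585.77 + 450·2073.88 + 625·12000.39)/3550 = 10552.84345
V̂(x̄_st) = Σ W_h² s_h²/n_h, with W_h = N_h/N and N = 3550:
  stratum XS: (1025/3550)²·9471.68²/24 = 311626
  stratum S: (1450/3550)²·2811.53²/69 = 19112.4
  stratum M: (450/3550)²·1124.86²/49 = 414.925
  stratum L: (625/3550)²·8436.28²/20 = 110300
V̂(x̄_st) = 441453
SE(x̄_st) = √441453 = 664.42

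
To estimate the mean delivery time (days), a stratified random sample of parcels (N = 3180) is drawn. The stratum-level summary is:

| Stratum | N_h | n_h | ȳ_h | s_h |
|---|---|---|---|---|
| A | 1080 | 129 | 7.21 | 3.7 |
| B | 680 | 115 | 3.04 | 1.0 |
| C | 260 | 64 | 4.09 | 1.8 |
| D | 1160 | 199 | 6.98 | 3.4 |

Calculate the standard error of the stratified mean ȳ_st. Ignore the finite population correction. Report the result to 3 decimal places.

V̂(ȳ_st) = Σ W_h² s_h²/n_h, with W_h = N_h/N and N = 3180:
  stratum A: (1080/3180)²·3.7²/129 = 0.0122407
  stratum B: (680/3180)²·1.0²/115 = 0.000397618
  stratum C: (260/3180)²·1.8²/64 = 0.000338421
  stratum D: (1160/3180)²·3.4²/199 = 0.00772977
V̂(ȳ_st) = 0.0207065
SE(ȳ_st) = √0.0207065 = 0.143898

SE(ȳ_st) ≈ 0.144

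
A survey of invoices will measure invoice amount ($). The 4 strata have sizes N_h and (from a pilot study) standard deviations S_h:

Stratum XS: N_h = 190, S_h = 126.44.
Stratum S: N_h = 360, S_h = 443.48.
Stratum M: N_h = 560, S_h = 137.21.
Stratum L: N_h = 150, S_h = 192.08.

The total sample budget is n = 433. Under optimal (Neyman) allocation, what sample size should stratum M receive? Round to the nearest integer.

115

Neyman allocation: n_h = n · N_h S_h / Σ N_i S_i, with n = 433.
  stratum XS: N_h·S_h = 190·126.44 = 24023.60
  stratum S: N_h·S_h = 360·443.48 = 159652.80
  stratum M: N_h·S_h = 560·137.21 = 76837.60
  stratum L: N_h·S_h = 150·192.08 = 28812.00
Σ N_h S_h = 289326.00
n for stratum M = 433·76837.60/289326.00 = 114.994 → 115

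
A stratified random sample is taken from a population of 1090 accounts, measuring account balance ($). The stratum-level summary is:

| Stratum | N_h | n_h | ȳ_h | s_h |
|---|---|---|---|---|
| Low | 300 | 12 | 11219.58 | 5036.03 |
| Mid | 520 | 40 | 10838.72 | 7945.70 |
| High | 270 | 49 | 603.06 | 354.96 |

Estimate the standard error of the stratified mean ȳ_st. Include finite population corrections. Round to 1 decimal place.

SE(ȳ_st) ≈ 696.7

V̂(ȳ_st) = Σ W_h² (1 − n_h/N_h) s_h²/n_h, with W_h = N_h/N and N = 1090:
  stratum Low: (300/1090)²·(1 − 12/300)·5036.03²/12 = 153694
  stratum Mid: (520/1090)²·(1 − 40/520)·7945.70²/40 = 331586
  stratum High: (270/1090)²·(1 − 49/270)·354.96²/49 = 129.141
V̂(ȳ_st) = 485409
SE(ȳ_st) = √485409 = 696.713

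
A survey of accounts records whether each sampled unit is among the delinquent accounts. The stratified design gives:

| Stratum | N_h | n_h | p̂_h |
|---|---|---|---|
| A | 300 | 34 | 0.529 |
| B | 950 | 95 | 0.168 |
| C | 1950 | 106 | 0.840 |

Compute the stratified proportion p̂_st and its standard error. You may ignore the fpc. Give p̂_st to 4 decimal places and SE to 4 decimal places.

N = 3200; stratum weights W_h = N_h/N.
p̂_st = Σ W_h p̂_h = (300·0.529 + 950·0.168 + 1950·0.840)/3200 = 0.61134
V̂(p̂_st) = Σ W_h² p̂_h(1−p̂_h)/(n_h−1):
  stratum A: (300/3200)²·0.529·0.471/33 = 6.63598e-05
  stratum B: (950/3200)²·0.168·0.832/94 = 0.000131055
  stratum C: (1950/3200)²·0.840·0.160/105 = 0.000475313
V̂(p̂_st) = 0.000672727; SE = √V̂ = 0.025937

p̂_st ≈ 0.6113, SE ≈ 0.0259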